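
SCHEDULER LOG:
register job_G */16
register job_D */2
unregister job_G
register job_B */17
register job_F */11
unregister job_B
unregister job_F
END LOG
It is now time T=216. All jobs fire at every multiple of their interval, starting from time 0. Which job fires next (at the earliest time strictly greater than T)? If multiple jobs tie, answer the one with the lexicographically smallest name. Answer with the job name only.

Op 1: register job_G */16 -> active={job_G:*/16}
Op 2: register job_D */2 -> active={job_D:*/2, job_G:*/16}
Op 3: unregister job_G -> active={job_D:*/2}
Op 4: register job_B */17 -> active={job_B:*/17, job_D:*/2}
Op 5: register job_F */11 -> active={job_B:*/17, job_D:*/2, job_F:*/11}
Op 6: unregister job_B -> active={job_D:*/2, job_F:*/11}
Op 7: unregister job_F -> active={job_D:*/2}
  job_D: interval 2, next fire after T=216 is 218
Earliest = 218, winner (lex tiebreak) = job_D

Answer: job_D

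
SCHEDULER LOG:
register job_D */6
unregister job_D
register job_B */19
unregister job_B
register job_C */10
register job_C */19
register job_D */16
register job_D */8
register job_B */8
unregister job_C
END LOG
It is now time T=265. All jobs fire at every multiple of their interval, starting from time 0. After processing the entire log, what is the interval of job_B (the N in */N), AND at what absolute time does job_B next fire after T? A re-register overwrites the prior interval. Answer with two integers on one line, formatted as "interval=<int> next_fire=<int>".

Op 1: register job_D */6 -> active={job_D:*/6}
Op 2: unregister job_D -> active={}
Op 3: register job_B */19 -> active={job_B:*/19}
Op 4: unregister job_B -> active={}
Op 5: register job_C */10 -> active={job_C:*/10}
Op 6: register job_C */19 -> active={job_C:*/19}
Op 7: register job_D */16 -> active={job_C:*/19, job_D:*/16}
Op 8: register job_D */8 -> active={job_C:*/19, job_D:*/8}
Op 9: register job_B */8 -> active={job_B:*/8, job_C:*/19, job_D:*/8}
Op 10: unregister job_C -> active={job_B:*/8, job_D:*/8}
Final interval of job_B = 8
Next fire of job_B after T=265: (265//8+1)*8 = 272

Answer: interval=8 next_fire=272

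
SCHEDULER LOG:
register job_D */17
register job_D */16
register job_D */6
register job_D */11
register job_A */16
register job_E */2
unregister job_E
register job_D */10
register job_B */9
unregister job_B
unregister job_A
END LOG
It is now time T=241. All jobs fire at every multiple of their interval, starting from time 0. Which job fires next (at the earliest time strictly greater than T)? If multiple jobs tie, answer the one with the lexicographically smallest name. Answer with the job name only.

Answer: job_D

Derivation:
Op 1: register job_D */17 -> active={job_D:*/17}
Op 2: register job_D */16 -> active={job_D:*/16}
Op 3: register job_D */6 -> active={job_D:*/6}
Op 4: register job_D */11 -> active={job_D:*/11}
Op 5: register job_A */16 -> active={job_A:*/16, job_D:*/11}
Op 6: register job_E */2 -> active={job_A:*/16, job_D:*/11, job_E:*/2}
Op 7: unregister job_E -> active={job_A:*/16, job_D:*/11}
Op 8: register job_D */10 -> active={job_A:*/16, job_D:*/10}
Op 9: register job_B */9 -> active={job_A:*/16, job_B:*/9, job_D:*/10}
Op 10: unregister job_B -> active={job_A:*/16, job_D:*/10}
Op 11: unregister job_A -> active={job_D:*/10}
  job_D: interval 10, next fire after T=241 is 250
Earliest = 250, winner (lex tiebreak) = job_D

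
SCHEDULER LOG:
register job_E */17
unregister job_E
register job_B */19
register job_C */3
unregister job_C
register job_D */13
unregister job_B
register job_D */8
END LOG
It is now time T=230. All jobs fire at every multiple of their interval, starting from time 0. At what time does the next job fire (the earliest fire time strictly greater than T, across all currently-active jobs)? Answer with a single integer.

Answer: 232

Derivation:
Op 1: register job_E */17 -> active={job_E:*/17}
Op 2: unregister job_E -> active={}
Op 3: register job_B */19 -> active={job_B:*/19}
Op 4: register job_C */3 -> active={job_B:*/19, job_C:*/3}
Op 5: unregister job_C -> active={job_B:*/19}
Op 6: register job_D */13 -> active={job_B:*/19, job_D:*/13}
Op 7: unregister job_B -> active={job_D:*/13}
Op 8: register job_D */8 -> active={job_D:*/8}
  job_D: interval 8, next fire after T=230 is 232
Earliest fire time = 232 (job job_D)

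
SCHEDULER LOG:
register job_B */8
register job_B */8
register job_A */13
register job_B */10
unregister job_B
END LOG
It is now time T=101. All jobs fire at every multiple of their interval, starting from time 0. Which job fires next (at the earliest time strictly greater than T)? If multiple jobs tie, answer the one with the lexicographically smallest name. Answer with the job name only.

Answer: job_A

Derivation:
Op 1: register job_B */8 -> active={job_B:*/8}
Op 2: register job_B */8 -> active={job_B:*/8}
Op 3: register job_A */13 -> active={job_A:*/13, job_B:*/8}
Op 4: register job_B */10 -> active={job_A:*/13, job_B:*/10}
Op 5: unregister job_B -> active={job_A:*/13}
  job_A: interval 13, next fire after T=101 is 104
Earliest = 104, winner (lex tiebreak) = job_A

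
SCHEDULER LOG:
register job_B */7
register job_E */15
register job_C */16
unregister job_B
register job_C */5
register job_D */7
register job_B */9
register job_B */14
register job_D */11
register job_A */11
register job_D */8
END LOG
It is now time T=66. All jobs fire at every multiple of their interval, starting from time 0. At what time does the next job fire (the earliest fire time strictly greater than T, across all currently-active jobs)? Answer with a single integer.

Answer: 70

Derivation:
Op 1: register job_B */7 -> active={job_B:*/7}
Op 2: register job_E */15 -> active={job_B:*/7, job_E:*/15}
Op 3: register job_C */16 -> active={job_B:*/7, job_C:*/16, job_E:*/15}
Op 4: unregister job_B -> active={job_C:*/16, job_E:*/15}
Op 5: register job_C */5 -> active={job_C:*/5, job_E:*/15}
Op 6: register job_D */7 -> active={job_C:*/5, job_D:*/7, job_E:*/15}
Op 7: register job_B */9 -> active={job_B:*/9, job_C:*/5, job_D:*/7, job_E:*/15}
Op 8: register job_B */14 -> active={job_B:*/14, job_C:*/5, job_D:*/7, job_E:*/15}
Op 9: register job_D */11 -> active={job_B:*/14, job_C:*/5, job_D:*/11, job_E:*/15}
Op 10: register job_A */11 -> active={job_A:*/11, job_B:*/14, job_C:*/5, job_D:*/11, job_E:*/15}
Op 11: register job_D */8 -> active={job_A:*/11, job_B:*/14, job_C:*/5, job_D:*/8, job_E:*/15}
  job_A: interval 11, next fire after T=66 is 77
  job_B: interval 14, next fire after T=66 is 70
  job_C: interval 5, next fire after T=66 is 70
  job_D: interval 8, next fire after T=66 is 72
  job_E: interval 15, next fire after T=66 is 75
Earliest fire time = 70 (job job_B)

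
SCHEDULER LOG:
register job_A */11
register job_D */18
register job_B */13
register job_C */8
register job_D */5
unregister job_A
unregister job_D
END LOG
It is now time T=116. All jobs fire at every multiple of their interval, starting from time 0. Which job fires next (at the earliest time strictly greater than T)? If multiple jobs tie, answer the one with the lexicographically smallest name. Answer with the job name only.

Answer: job_B

Derivation:
Op 1: register job_A */11 -> active={job_A:*/11}
Op 2: register job_D */18 -> active={job_A:*/11, job_D:*/18}
Op 3: register job_B */13 -> active={job_A:*/11, job_B:*/13, job_D:*/18}
Op 4: register job_C */8 -> active={job_A:*/11, job_B:*/13, job_C:*/8, job_D:*/18}
Op 5: register job_D */5 -> active={job_A:*/11, job_B:*/13, job_C:*/8, job_D:*/5}
Op 6: unregister job_A -> active={job_B:*/13, job_C:*/8, job_D:*/5}
Op 7: unregister job_D -> active={job_B:*/13, job_C:*/8}
  job_B: interval 13, next fire after T=116 is 117
  job_C: interval 8, next fire after T=116 is 120
Earliest = 117, winner (lex tiebreak) = job_B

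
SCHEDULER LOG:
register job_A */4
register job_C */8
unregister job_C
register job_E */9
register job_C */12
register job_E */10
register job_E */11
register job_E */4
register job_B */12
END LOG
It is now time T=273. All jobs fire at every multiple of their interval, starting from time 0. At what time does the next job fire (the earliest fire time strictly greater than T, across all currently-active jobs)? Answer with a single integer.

Op 1: register job_A */4 -> active={job_A:*/4}
Op 2: register job_C */8 -> active={job_A:*/4, job_C:*/8}
Op 3: unregister job_C -> active={job_A:*/4}
Op 4: register job_E */9 -> active={job_A:*/4, job_E:*/9}
Op 5: register job_C */12 -> active={job_A:*/4, job_C:*/12, job_E:*/9}
Op 6: register job_E */10 -> active={job_A:*/4, job_C:*/12, job_E:*/10}
Op 7: register job_E */11 -> active={job_A:*/4, job_C:*/12, job_E:*/11}
Op 8: register job_E */4 -> active={job_A:*/4, job_C:*/12, job_E:*/4}
Op 9: register job_B */12 -> active={job_A:*/4, job_B:*/12, job_C:*/12, job_E:*/4}
  job_A: interval 4, next fire after T=273 is 276
  job_B: interval 12, next fire after T=273 is 276
  job_C: interval 12, next fire after T=273 is 276
  job_E: interval 4, next fire after T=273 is 276
Earliest fire time = 276 (job job_A)

Answer: 276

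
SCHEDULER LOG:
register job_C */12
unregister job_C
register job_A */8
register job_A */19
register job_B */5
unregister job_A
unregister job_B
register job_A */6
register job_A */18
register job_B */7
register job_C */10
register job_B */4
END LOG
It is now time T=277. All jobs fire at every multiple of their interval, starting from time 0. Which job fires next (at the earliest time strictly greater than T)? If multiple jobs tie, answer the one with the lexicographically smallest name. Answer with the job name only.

Answer: job_B

Derivation:
Op 1: register job_C */12 -> active={job_C:*/12}
Op 2: unregister job_C -> active={}
Op 3: register job_A */8 -> active={job_A:*/8}
Op 4: register job_A */19 -> active={job_A:*/19}
Op 5: register job_B */5 -> active={job_A:*/19, job_B:*/5}
Op 6: unregister job_A -> active={job_B:*/5}
Op 7: unregister job_B -> active={}
Op 8: register job_A */6 -> active={job_A:*/6}
Op 9: register job_A */18 -> active={job_A:*/18}
Op 10: register job_B */7 -> active={job_A:*/18, job_B:*/7}
Op 11: register job_C */10 -> active={job_A:*/18, job_B:*/7, job_C:*/10}
Op 12: register job_B */4 -> active={job_A:*/18, job_B:*/4, job_C:*/10}
  job_A: interval 18, next fire after T=277 is 288
  job_B: interval 4, next fire after T=277 is 280
  job_C: interval 10, next fire after T=277 is 280
Earliest = 280, winner (lex tiebreak) = job_B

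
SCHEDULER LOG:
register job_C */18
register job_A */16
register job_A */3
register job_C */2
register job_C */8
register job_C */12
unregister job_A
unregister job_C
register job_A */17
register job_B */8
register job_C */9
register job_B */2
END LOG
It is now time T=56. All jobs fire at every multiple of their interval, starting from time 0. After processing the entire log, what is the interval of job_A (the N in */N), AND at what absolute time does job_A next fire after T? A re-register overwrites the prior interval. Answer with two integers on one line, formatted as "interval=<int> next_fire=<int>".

Op 1: register job_C */18 -> active={job_C:*/18}
Op 2: register job_A */16 -> active={job_A:*/16, job_C:*/18}
Op 3: register job_A */3 -> active={job_A:*/3, job_C:*/18}
Op 4: register job_C */2 -> active={job_A:*/3, job_C:*/2}
Op 5: register job_C */8 -> active={job_A:*/3, job_C:*/8}
Op 6: register job_C */12 -> active={job_A:*/3, job_C:*/12}
Op 7: unregister job_A -> active={job_C:*/12}
Op 8: unregister job_C -> active={}
Op 9: register job_A */17 -> active={job_A:*/17}
Op 10: register job_B */8 -> active={job_A:*/17, job_B:*/8}
Op 11: register job_C */9 -> active={job_A:*/17, job_B:*/8, job_C:*/9}
Op 12: register job_B */2 -> active={job_A:*/17, job_B:*/2, job_C:*/9}
Final interval of job_A = 17
Next fire of job_A after T=56: (56//17+1)*17 = 68

Answer: interval=17 next_fire=68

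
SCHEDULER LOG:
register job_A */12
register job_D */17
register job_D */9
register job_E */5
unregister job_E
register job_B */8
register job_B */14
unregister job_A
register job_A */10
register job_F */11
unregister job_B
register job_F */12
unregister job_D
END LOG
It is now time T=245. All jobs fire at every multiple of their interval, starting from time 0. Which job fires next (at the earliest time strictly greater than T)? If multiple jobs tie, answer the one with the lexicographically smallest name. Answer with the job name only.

Answer: job_A

Derivation:
Op 1: register job_A */12 -> active={job_A:*/12}
Op 2: register job_D */17 -> active={job_A:*/12, job_D:*/17}
Op 3: register job_D */9 -> active={job_A:*/12, job_D:*/9}
Op 4: register job_E */5 -> active={job_A:*/12, job_D:*/9, job_E:*/5}
Op 5: unregister job_E -> active={job_A:*/12, job_D:*/9}
Op 6: register job_B */8 -> active={job_A:*/12, job_B:*/8, job_D:*/9}
Op 7: register job_B */14 -> active={job_A:*/12, job_B:*/14, job_D:*/9}
Op 8: unregister job_A -> active={job_B:*/14, job_D:*/9}
Op 9: register job_A */10 -> active={job_A:*/10, job_B:*/14, job_D:*/9}
Op 10: register job_F */11 -> active={job_A:*/10, job_B:*/14, job_D:*/9, job_F:*/11}
Op 11: unregister job_B -> active={job_A:*/10, job_D:*/9, job_F:*/11}
Op 12: register job_F */12 -> active={job_A:*/10, job_D:*/9, job_F:*/12}
Op 13: unregister job_D -> active={job_A:*/10, job_F:*/12}
  job_A: interval 10, next fire after T=245 is 250
  job_F: interval 12, next fire after T=245 is 252
Earliest = 250, winner (lex tiebreak) = job_A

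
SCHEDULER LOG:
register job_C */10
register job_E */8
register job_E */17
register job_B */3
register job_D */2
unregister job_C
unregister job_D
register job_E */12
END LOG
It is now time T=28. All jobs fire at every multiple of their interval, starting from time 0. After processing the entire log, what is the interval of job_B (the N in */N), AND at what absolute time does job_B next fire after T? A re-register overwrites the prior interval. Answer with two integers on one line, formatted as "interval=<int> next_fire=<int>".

Answer: interval=3 next_fire=30

Derivation:
Op 1: register job_C */10 -> active={job_C:*/10}
Op 2: register job_E */8 -> active={job_C:*/10, job_E:*/8}
Op 3: register job_E */17 -> active={job_C:*/10, job_E:*/17}
Op 4: register job_B */3 -> active={job_B:*/3, job_C:*/10, job_E:*/17}
Op 5: register job_D */2 -> active={job_B:*/3, job_C:*/10, job_D:*/2, job_E:*/17}
Op 6: unregister job_C -> active={job_B:*/3, job_D:*/2, job_E:*/17}
Op 7: unregister job_D -> active={job_B:*/3, job_E:*/17}
Op 8: register job_E */12 -> active={job_B:*/3, job_E:*/12}
Final interval of job_B = 3
Next fire of job_B after T=28: (28//3+1)*3 = 30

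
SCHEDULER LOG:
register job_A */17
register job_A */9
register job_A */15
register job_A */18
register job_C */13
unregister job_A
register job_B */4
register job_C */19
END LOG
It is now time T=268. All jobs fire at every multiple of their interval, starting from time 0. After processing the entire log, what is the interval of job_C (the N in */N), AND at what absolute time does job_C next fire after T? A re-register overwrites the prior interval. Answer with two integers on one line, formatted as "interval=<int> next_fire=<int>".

Answer: interval=19 next_fire=285

Derivation:
Op 1: register job_A */17 -> active={job_A:*/17}
Op 2: register job_A */9 -> active={job_A:*/9}
Op 3: register job_A */15 -> active={job_A:*/15}
Op 4: register job_A */18 -> active={job_A:*/18}
Op 5: register job_C */13 -> active={job_A:*/18, job_C:*/13}
Op 6: unregister job_A -> active={job_C:*/13}
Op 7: register job_B */4 -> active={job_B:*/4, job_C:*/13}
Op 8: register job_C */19 -> active={job_B:*/4, job_C:*/19}
Final interval of job_C = 19
Next fire of job_C after T=268: (268//19+1)*19 = 285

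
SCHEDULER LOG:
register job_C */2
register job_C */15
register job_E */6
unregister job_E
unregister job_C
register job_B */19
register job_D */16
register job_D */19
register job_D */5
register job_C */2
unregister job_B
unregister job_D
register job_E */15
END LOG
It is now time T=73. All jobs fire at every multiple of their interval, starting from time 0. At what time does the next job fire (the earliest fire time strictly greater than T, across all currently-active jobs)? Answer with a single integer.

Op 1: register job_C */2 -> active={job_C:*/2}
Op 2: register job_C */15 -> active={job_C:*/15}
Op 3: register job_E */6 -> active={job_C:*/15, job_E:*/6}
Op 4: unregister job_E -> active={job_C:*/15}
Op 5: unregister job_C -> active={}
Op 6: register job_B */19 -> active={job_B:*/19}
Op 7: register job_D */16 -> active={job_B:*/19, job_D:*/16}
Op 8: register job_D */19 -> active={job_B:*/19, job_D:*/19}
Op 9: register job_D */5 -> active={job_B:*/19, job_D:*/5}
Op 10: register job_C */2 -> active={job_B:*/19, job_C:*/2, job_D:*/5}
Op 11: unregister job_B -> active={job_C:*/2, job_D:*/5}
Op 12: unregister job_D -> active={job_C:*/2}
Op 13: register job_E */15 -> active={job_C:*/2, job_E:*/15}
  job_C: interval 2, next fire after T=73 is 74
  job_E: interval 15, next fire after T=73 is 75
Earliest fire time = 74 (job job_C)

Answer: 74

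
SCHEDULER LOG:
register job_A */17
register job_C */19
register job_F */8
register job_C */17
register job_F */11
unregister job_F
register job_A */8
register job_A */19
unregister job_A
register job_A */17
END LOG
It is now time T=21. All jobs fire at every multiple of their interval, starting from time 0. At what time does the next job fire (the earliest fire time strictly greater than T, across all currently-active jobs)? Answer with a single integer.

Op 1: register job_A */17 -> active={job_A:*/17}
Op 2: register job_C */19 -> active={job_A:*/17, job_C:*/19}
Op 3: register job_F */8 -> active={job_A:*/17, job_C:*/19, job_F:*/8}
Op 4: register job_C */17 -> active={job_A:*/17, job_C:*/17, job_F:*/8}
Op 5: register job_F */11 -> active={job_A:*/17, job_C:*/17, job_F:*/11}
Op 6: unregister job_F -> active={job_A:*/17, job_C:*/17}
Op 7: register job_A */8 -> active={job_A:*/8, job_C:*/17}
Op 8: register job_A */19 -> active={job_A:*/19, job_C:*/17}
Op 9: unregister job_A -> active={job_C:*/17}
Op 10: register job_A */17 -> active={job_A:*/17, job_C:*/17}
  job_A: interval 17, next fire after T=21 is 34
  job_C: interval 17, next fire after T=21 is 34
Earliest fire time = 34 (job job_A)

Answer: 34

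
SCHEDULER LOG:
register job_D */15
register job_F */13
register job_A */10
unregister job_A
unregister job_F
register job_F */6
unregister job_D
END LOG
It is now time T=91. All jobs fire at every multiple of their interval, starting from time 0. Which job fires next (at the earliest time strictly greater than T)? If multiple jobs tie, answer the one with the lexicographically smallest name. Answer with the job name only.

Op 1: register job_D */15 -> active={job_D:*/15}
Op 2: register job_F */13 -> active={job_D:*/15, job_F:*/13}
Op 3: register job_A */10 -> active={job_A:*/10, job_D:*/15, job_F:*/13}
Op 4: unregister job_A -> active={job_D:*/15, job_F:*/13}
Op 5: unregister job_F -> active={job_D:*/15}
Op 6: register job_F */6 -> active={job_D:*/15, job_F:*/6}
Op 7: unregister job_D -> active={job_F:*/6}
  job_F: interval 6, next fire after T=91 is 96
Earliest = 96, winner (lex tiebreak) = job_F

Answer: job_F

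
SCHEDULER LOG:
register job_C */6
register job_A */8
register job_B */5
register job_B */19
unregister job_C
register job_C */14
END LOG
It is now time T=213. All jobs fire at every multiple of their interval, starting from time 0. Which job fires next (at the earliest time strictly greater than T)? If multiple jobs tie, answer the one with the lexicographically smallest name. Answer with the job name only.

Op 1: register job_C */6 -> active={job_C:*/6}
Op 2: register job_A */8 -> active={job_A:*/8, job_C:*/6}
Op 3: register job_B */5 -> active={job_A:*/8, job_B:*/5, job_C:*/6}
Op 4: register job_B */19 -> active={job_A:*/8, job_B:*/19, job_C:*/6}
Op 5: unregister job_C -> active={job_A:*/8, job_B:*/19}
Op 6: register job_C */14 -> active={job_A:*/8, job_B:*/19, job_C:*/14}
  job_A: interval 8, next fire after T=213 is 216
  job_B: interval 19, next fire after T=213 is 228
  job_C: interval 14, next fire after T=213 is 224
Earliest = 216, winner (lex tiebreak) = job_A

Answer: job_A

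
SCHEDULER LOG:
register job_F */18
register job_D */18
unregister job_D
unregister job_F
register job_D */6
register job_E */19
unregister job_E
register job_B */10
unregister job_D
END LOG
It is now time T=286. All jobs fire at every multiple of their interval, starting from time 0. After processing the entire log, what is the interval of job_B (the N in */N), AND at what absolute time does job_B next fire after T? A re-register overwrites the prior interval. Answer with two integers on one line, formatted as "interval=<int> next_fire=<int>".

Op 1: register job_F */18 -> active={job_F:*/18}
Op 2: register job_D */18 -> active={job_D:*/18, job_F:*/18}
Op 3: unregister job_D -> active={job_F:*/18}
Op 4: unregister job_F -> active={}
Op 5: register job_D */6 -> active={job_D:*/6}
Op 6: register job_E */19 -> active={job_D:*/6, job_E:*/19}
Op 7: unregister job_E -> active={job_D:*/6}
Op 8: register job_B */10 -> active={job_B:*/10, job_D:*/6}
Op 9: unregister job_D -> active={job_B:*/10}
Final interval of job_B = 10
Next fire of job_B after T=286: (286//10+1)*10 = 290

Answer: interval=10 next_fire=290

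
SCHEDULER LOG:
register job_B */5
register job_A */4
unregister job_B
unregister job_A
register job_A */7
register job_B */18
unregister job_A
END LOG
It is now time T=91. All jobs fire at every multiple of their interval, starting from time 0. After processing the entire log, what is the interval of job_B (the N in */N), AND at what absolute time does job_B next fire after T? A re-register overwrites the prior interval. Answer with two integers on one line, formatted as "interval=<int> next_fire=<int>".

Answer: interval=18 next_fire=108

Derivation:
Op 1: register job_B */5 -> active={job_B:*/5}
Op 2: register job_A */4 -> active={job_A:*/4, job_B:*/5}
Op 3: unregister job_B -> active={job_A:*/4}
Op 4: unregister job_A -> active={}
Op 5: register job_A */7 -> active={job_A:*/7}
Op 6: register job_B */18 -> active={job_A:*/7, job_B:*/18}
Op 7: unregister job_A -> active={job_B:*/18}
Final interval of job_B = 18
Next fire of job_B after T=91: (91//18+1)*18 = 108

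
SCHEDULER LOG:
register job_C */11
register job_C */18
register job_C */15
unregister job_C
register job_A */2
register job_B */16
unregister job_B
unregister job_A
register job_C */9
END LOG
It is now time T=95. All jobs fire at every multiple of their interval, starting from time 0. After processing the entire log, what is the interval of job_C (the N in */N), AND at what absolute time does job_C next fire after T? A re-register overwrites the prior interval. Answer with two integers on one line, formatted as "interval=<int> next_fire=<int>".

Op 1: register job_C */11 -> active={job_C:*/11}
Op 2: register job_C */18 -> active={job_C:*/18}
Op 3: register job_C */15 -> active={job_C:*/15}
Op 4: unregister job_C -> active={}
Op 5: register job_A */2 -> active={job_A:*/2}
Op 6: register job_B */16 -> active={job_A:*/2, job_B:*/16}
Op 7: unregister job_B -> active={job_A:*/2}
Op 8: unregister job_A -> active={}
Op 9: register job_C */9 -> active={job_C:*/9}
Final interval of job_C = 9
Next fire of job_C after T=95: (95//9+1)*9 = 99

Answer: interval=9 next_fire=99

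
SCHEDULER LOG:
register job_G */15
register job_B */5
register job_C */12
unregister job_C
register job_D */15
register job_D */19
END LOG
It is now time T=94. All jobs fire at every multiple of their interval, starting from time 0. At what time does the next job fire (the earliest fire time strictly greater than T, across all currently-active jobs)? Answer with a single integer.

Op 1: register job_G */15 -> active={job_G:*/15}
Op 2: register job_B */5 -> active={job_B:*/5, job_G:*/15}
Op 3: register job_C */12 -> active={job_B:*/5, job_C:*/12, job_G:*/15}
Op 4: unregister job_C -> active={job_B:*/5, job_G:*/15}
Op 5: register job_D */15 -> active={job_B:*/5, job_D:*/15, job_G:*/15}
Op 6: register job_D */19 -> active={job_B:*/5, job_D:*/19, job_G:*/15}
  job_B: interval 5, next fire after T=94 is 95
  job_D: interval 19, next fire after T=94 is 95
  job_G: interval 15, next fire after T=94 is 105
Earliest fire time = 95 (job job_B)

Answer: 95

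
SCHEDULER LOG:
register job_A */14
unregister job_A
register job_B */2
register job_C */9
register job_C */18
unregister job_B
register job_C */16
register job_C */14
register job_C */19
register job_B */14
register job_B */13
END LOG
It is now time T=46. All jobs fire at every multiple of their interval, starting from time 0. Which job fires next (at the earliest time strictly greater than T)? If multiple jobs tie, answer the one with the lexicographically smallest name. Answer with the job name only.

Op 1: register job_A */14 -> active={job_A:*/14}
Op 2: unregister job_A -> active={}
Op 3: register job_B */2 -> active={job_B:*/2}
Op 4: register job_C */9 -> active={job_B:*/2, job_C:*/9}
Op 5: register job_C */18 -> active={job_B:*/2, job_C:*/18}
Op 6: unregister job_B -> active={job_C:*/18}
Op 7: register job_C */16 -> active={job_C:*/16}
Op 8: register job_C */14 -> active={job_C:*/14}
Op 9: register job_C */19 -> active={job_C:*/19}
Op 10: register job_B */14 -> active={job_B:*/14, job_C:*/19}
Op 11: register job_B */13 -> active={job_B:*/13, job_C:*/19}
  job_B: interval 13, next fire after T=46 is 52
  job_C: interval 19, next fire after T=46 is 57
Earliest = 52, winner (lex tiebreak) = job_B

Answer: job_B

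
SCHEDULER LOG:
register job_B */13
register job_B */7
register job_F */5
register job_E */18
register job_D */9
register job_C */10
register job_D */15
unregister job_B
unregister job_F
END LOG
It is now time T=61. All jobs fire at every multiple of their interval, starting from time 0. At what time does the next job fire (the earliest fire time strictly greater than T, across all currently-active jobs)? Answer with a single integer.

Answer: 70

Derivation:
Op 1: register job_B */13 -> active={job_B:*/13}
Op 2: register job_B */7 -> active={job_B:*/7}
Op 3: register job_F */5 -> active={job_B:*/7, job_F:*/5}
Op 4: register job_E */18 -> active={job_B:*/7, job_E:*/18, job_F:*/5}
Op 5: register job_D */9 -> active={job_B:*/7, job_D:*/9, job_E:*/18, job_F:*/5}
Op 6: register job_C */10 -> active={job_B:*/7, job_C:*/10, job_D:*/9, job_E:*/18, job_F:*/5}
Op 7: register job_D */15 -> active={job_B:*/7, job_C:*/10, job_D:*/15, job_E:*/18, job_F:*/5}
Op 8: unregister job_B -> active={job_C:*/10, job_D:*/15, job_E:*/18, job_F:*/5}
Op 9: unregister job_F -> active={job_C:*/10, job_D:*/15, job_E:*/18}
  job_C: interval 10, next fire after T=61 is 70
  job_D: interval 15, next fire after T=61 is 75
  job_E: interval 18, next fire after T=61 is 72
Earliest fire time = 70 (job job_C)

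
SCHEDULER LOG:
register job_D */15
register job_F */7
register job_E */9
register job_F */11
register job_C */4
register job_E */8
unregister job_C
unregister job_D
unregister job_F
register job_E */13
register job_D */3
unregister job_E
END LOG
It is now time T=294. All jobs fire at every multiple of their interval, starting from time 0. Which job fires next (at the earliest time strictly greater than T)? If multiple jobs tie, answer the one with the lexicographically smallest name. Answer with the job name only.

Answer: job_D

Derivation:
Op 1: register job_D */15 -> active={job_D:*/15}
Op 2: register job_F */7 -> active={job_D:*/15, job_F:*/7}
Op 3: register job_E */9 -> active={job_D:*/15, job_E:*/9, job_F:*/7}
Op 4: register job_F */11 -> active={job_D:*/15, job_E:*/9, job_F:*/11}
Op 5: register job_C */4 -> active={job_C:*/4, job_D:*/15, job_E:*/9, job_F:*/11}
Op 6: register job_E */8 -> active={job_C:*/4, job_D:*/15, job_E:*/8, job_F:*/11}
Op 7: unregister job_C -> active={job_D:*/15, job_E:*/8, job_F:*/11}
Op 8: unregister job_D -> active={job_E:*/8, job_F:*/11}
Op 9: unregister job_F -> active={job_E:*/8}
Op 10: register job_E */13 -> active={job_E:*/13}
Op 11: register job_D */3 -> active={job_D:*/3, job_E:*/13}
Op 12: unregister job_E -> active={job_D:*/3}
  job_D: interval 3, next fire after T=294 is 297
Earliest = 297, winner (lex tiebreak) = job_D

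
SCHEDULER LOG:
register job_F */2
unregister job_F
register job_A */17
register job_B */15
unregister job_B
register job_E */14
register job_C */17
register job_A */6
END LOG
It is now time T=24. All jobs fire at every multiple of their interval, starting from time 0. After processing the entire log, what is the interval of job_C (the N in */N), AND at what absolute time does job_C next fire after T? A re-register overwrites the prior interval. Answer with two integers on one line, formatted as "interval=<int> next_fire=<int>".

Op 1: register job_F */2 -> active={job_F:*/2}
Op 2: unregister job_F -> active={}
Op 3: register job_A */17 -> active={job_A:*/17}
Op 4: register job_B */15 -> active={job_A:*/17, job_B:*/15}
Op 5: unregister job_B -> active={job_A:*/17}
Op 6: register job_E */14 -> active={job_A:*/17, job_E:*/14}
Op 7: register job_C */17 -> active={job_A:*/17, job_C:*/17, job_E:*/14}
Op 8: register job_A */6 -> active={job_A:*/6, job_C:*/17, job_E:*/14}
Final interval of job_C = 17
Next fire of job_C after T=24: (24//17+1)*17 = 34

Answer: interval=17 next_fire=34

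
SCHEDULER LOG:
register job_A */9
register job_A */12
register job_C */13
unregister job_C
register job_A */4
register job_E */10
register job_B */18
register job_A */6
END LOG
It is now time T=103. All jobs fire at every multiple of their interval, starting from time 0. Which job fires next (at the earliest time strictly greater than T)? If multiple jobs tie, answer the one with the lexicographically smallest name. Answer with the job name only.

Answer: job_A

Derivation:
Op 1: register job_A */9 -> active={job_A:*/9}
Op 2: register job_A */12 -> active={job_A:*/12}
Op 3: register job_C */13 -> active={job_A:*/12, job_C:*/13}
Op 4: unregister job_C -> active={job_A:*/12}
Op 5: register job_A */4 -> active={job_A:*/4}
Op 6: register job_E */10 -> active={job_A:*/4, job_E:*/10}
Op 7: register job_B */18 -> active={job_A:*/4, job_B:*/18, job_E:*/10}
Op 8: register job_A */6 -> active={job_A:*/6, job_B:*/18, job_E:*/10}
  job_A: interval 6, next fire after T=103 is 108
  job_B: interval 18, next fire after T=103 is 108
  job_E: interval 10, next fire after T=103 is 110
Earliest = 108, winner (lex tiebreak) = job_A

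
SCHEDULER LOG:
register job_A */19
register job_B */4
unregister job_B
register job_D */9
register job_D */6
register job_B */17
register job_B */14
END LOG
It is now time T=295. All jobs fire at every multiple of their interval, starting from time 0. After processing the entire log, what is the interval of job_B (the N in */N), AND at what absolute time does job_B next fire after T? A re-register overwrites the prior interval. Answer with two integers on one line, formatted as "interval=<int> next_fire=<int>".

Answer: interval=14 next_fire=308

Derivation:
Op 1: register job_A */19 -> active={job_A:*/19}
Op 2: register job_B */4 -> active={job_A:*/19, job_B:*/4}
Op 3: unregister job_B -> active={job_A:*/19}
Op 4: register job_D */9 -> active={job_A:*/19, job_D:*/9}
Op 5: register job_D */6 -> active={job_A:*/19, job_D:*/6}
Op 6: register job_B */17 -> active={job_A:*/19, job_B:*/17, job_D:*/6}
Op 7: register job_B */14 -> active={job_A:*/19, job_B:*/14, job_D:*/6}
Final interval of job_B = 14
Next fire of job_B after T=295: (295//14+1)*14 = 308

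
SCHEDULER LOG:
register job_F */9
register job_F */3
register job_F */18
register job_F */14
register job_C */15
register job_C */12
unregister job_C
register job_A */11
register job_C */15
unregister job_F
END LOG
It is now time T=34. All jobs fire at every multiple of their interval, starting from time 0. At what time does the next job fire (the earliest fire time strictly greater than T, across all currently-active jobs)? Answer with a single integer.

Answer: 44

Derivation:
Op 1: register job_F */9 -> active={job_F:*/9}
Op 2: register job_F */3 -> active={job_F:*/3}
Op 3: register job_F */18 -> active={job_F:*/18}
Op 4: register job_F */14 -> active={job_F:*/14}
Op 5: register job_C */15 -> active={job_C:*/15, job_F:*/14}
Op 6: register job_C */12 -> active={job_C:*/12, job_F:*/14}
Op 7: unregister job_C -> active={job_F:*/14}
Op 8: register job_A */11 -> active={job_A:*/11, job_F:*/14}
Op 9: register job_C */15 -> active={job_A:*/11, job_C:*/15, job_F:*/14}
Op 10: unregister job_F -> active={job_A:*/11, job_C:*/15}
  job_A: interval 11, next fire after T=34 is 44
  job_C: interval 15, next fire after T=34 is 45
Earliest fire time = 44 (job job_A)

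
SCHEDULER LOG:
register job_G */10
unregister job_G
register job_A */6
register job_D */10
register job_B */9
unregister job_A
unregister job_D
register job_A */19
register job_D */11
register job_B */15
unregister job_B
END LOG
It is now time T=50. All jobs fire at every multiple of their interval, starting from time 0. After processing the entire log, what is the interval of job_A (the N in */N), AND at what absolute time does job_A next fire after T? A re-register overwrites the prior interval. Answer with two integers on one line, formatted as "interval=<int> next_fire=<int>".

Answer: interval=19 next_fire=57

Derivation:
Op 1: register job_G */10 -> active={job_G:*/10}
Op 2: unregister job_G -> active={}
Op 3: register job_A */6 -> active={job_A:*/6}
Op 4: register job_D */10 -> active={job_A:*/6, job_D:*/10}
Op 5: register job_B */9 -> active={job_A:*/6, job_B:*/9, job_D:*/10}
Op 6: unregister job_A -> active={job_B:*/9, job_D:*/10}
Op 7: unregister job_D -> active={job_B:*/9}
Op 8: register job_A */19 -> active={job_A:*/19, job_B:*/9}
Op 9: register job_D */11 -> active={job_A:*/19, job_B:*/9, job_D:*/11}
Op 10: register job_B */15 -> active={job_A:*/19, job_B:*/15, job_D:*/11}
Op 11: unregister job_B -> active={job_A:*/19, job_D:*/11}
Final interval of job_A = 19
Next fire of job_A after T=50: (50//19+1)*19 = 57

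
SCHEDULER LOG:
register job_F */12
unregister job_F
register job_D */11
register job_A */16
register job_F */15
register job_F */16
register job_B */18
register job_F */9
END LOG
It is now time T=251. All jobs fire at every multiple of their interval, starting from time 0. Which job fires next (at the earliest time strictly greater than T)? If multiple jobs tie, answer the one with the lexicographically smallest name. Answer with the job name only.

Answer: job_B

Derivation:
Op 1: register job_F */12 -> active={job_F:*/12}
Op 2: unregister job_F -> active={}
Op 3: register job_D */11 -> active={job_D:*/11}
Op 4: register job_A */16 -> active={job_A:*/16, job_D:*/11}
Op 5: register job_F */15 -> active={job_A:*/16, job_D:*/11, job_F:*/15}
Op 6: register job_F */16 -> active={job_A:*/16, job_D:*/11, job_F:*/16}
Op 7: register job_B */18 -> active={job_A:*/16, job_B:*/18, job_D:*/11, job_F:*/16}
Op 8: register job_F */9 -> active={job_A:*/16, job_B:*/18, job_D:*/11, job_F:*/9}
  job_A: interval 16, next fire after T=251 is 256
  job_B: interval 18, next fire after T=251 is 252
  job_D: interval 11, next fire after T=251 is 253
  job_F: interval 9, next fire after T=251 is 252
Earliest = 252, winner (lex tiebreak) = job_B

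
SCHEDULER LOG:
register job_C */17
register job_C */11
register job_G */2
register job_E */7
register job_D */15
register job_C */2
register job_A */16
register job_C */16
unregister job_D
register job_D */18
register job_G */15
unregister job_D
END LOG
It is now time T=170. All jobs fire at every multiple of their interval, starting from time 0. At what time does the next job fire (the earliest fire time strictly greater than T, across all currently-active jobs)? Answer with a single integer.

Op 1: register job_C */17 -> active={job_C:*/17}
Op 2: register job_C */11 -> active={job_C:*/11}
Op 3: register job_G */2 -> active={job_C:*/11, job_G:*/2}
Op 4: register job_E */7 -> active={job_C:*/11, job_E:*/7, job_G:*/2}
Op 5: register job_D */15 -> active={job_C:*/11, job_D:*/15, job_E:*/7, job_G:*/2}
Op 6: register job_C */2 -> active={job_C:*/2, job_D:*/15, job_E:*/7, job_G:*/2}
Op 7: register job_A */16 -> active={job_A:*/16, job_C:*/2, job_D:*/15, job_E:*/7, job_G:*/2}
Op 8: register job_C */16 -> active={job_A:*/16, job_C:*/16, job_D:*/15, job_E:*/7, job_G:*/2}
Op 9: unregister job_D -> active={job_A:*/16, job_C:*/16, job_E:*/7, job_G:*/2}
Op 10: register job_D */18 -> active={job_A:*/16, job_C:*/16, job_D:*/18, job_E:*/7, job_G:*/2}
Op 11: register job_G */15 -> active={job_A:*/16, job_C:*/16, job_D:*/18, job_E:*/7, job_G:*/15}
Op 12: unregister job_D -> active={job_A:*/16, job_C:*/16, job_E:*/7, job_G:*/15}
  job_A: interval 16, next fire after T=170 is 176
  job_C: interval 16, next fire after T=170 is 176
  job_E: interval 7, next fire after T=170 is 175
  job_G: interval 15, next fire after T=170 is 180
Earliest fire time = 175 (job job_E)

Answer: 175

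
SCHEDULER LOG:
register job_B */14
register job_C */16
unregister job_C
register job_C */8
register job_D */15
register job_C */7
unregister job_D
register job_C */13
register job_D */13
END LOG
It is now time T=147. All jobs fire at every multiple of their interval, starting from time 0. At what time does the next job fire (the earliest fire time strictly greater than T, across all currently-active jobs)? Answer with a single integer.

Answer: 154

Derivation:
Op 1: register job_B */14 -> active={job_B:*/14}
Op 2: register job_C */16 -> active={job_B:*/14, job_C:*/16}
Op 3: unregister job_C -> active={job_B:*/14}
Op 4: register job_C */8 -> active={job_B:*/14, job_C:*/8}
Op 5: register job_D */15 -> active={job_B:*/14, job_C:*/8, job_D:*/15}
Op 6: register job_C */7 -> active={job_B:*/14, job_C:*/7, job_D:*/15}
Op 7: unregister job_D -> active={job_B:*/14, job_C:*/7}
Op 8: register job_C */13 -> active={job_B:*/14, job_C:*/13}
Op 9: register job_D */13 -> active={job_B:*/14, job_C:*/13, job_D:*/13}
  job_B: interval 14, next fire after T=147 is 154
  job_C: interval 13, next fire after T=147 is 156
  job_D: interval 13, next fire after T=147 is 156
Earliest fire time = 154 (job job_B)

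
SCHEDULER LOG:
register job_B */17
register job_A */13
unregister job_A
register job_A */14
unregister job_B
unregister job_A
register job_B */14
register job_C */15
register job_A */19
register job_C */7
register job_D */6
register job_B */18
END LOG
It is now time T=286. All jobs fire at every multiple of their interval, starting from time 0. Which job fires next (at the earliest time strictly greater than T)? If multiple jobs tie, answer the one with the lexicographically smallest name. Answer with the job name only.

Answer: job_C

Derivation:
Op 1: register job_B */17 -> active={job_B:*/17}
Op 2: register job_A */13 -> active={job_A:*/13, job_B:*/17}
Op 3: unregister job_A -> active={job_B:*/17}
Op 4: register job_A */14 -> active={job_A:*/14, job_B:*/17}
Op 5: unregister job_B -> active={job_A:*/14}
Op 6: unregister job_A -> active={}
Op 7: register job_B */14 -> active={job_B:*/14}
Op 8: register job_C */15 -> active={job_B:*/14, job_C:*/15}
Op 9: register job_A */19 -> active={job_A:*/19, job_B:*/14, job_C:*/15}
Op 10: register job_C */7 -> active={job_A:*/19, job_B:*/14, job_C:*/7}
Op 11: register job_D */6 -> active={job_A:*/19, job_B:*/14, job_C:*/7, job_D:*/6}
Op 12: register job_B */18 -> active={job_A:*/19, job_B:*/18, job_C:*/7, job_D:*/6}
  job_A: interval 19, next fire after T=286 is 304
  job_B: interval 18, next fire after T=286 is 288
  job_C: interval 7, next fire after T=286 is 287
  job_D: interval 6, next fire after T=286 is 288
Earliest = 287, winner (lex tiebreak) = job_C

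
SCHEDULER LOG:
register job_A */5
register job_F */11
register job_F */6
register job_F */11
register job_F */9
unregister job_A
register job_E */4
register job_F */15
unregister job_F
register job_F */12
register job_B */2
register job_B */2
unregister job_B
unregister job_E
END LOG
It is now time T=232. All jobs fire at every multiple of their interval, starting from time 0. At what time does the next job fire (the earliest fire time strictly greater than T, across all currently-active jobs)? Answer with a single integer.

Answer: 240

Derivation:
Op 1: register job_A */5 -> active={job_A:*/5}
Op 2: register job_F */11 -> active={job_A:*/5, job_F:*/11}
Op 3: register job_F */6 -> active={job_A:*/5, job_F:*/6}
Op 4: register job_F */11 -> active={job_A:*/5, job_F:*/11}
Op 5: register job_F */9 -> active={job_A:*/5, job_F:*/9}
Op 6: unregister job_A -> active={job_F:*/9}
Op 7: register job_E */4 -> active={job_E:*/4, job_F:*/9}
Op 8: register job_F */15 -> active={job_E:*/4, job_F:*/15}
Op 9: unregister job_F -> active={job_E:*/4}
Op 10: register job_F */12 -> active={job_E:*/4, job_F:*/12}
Op 11: register job_B */2 -> active={job_B:*/2, job_E:*/4, job_F:*/12}
Op 12: register job_B */2 -> active={job_B:*/2, job_E:*/4, job_F:*/12}
Op 13: unregister job_B -> active={job_E:*/4, job_F:*/12}
Op 14: unregister job_E -> active={job_F:*/12}
  job_F: interval 12, next fire after T=232 is 240
Earliest fire time = 240 (job job_F)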